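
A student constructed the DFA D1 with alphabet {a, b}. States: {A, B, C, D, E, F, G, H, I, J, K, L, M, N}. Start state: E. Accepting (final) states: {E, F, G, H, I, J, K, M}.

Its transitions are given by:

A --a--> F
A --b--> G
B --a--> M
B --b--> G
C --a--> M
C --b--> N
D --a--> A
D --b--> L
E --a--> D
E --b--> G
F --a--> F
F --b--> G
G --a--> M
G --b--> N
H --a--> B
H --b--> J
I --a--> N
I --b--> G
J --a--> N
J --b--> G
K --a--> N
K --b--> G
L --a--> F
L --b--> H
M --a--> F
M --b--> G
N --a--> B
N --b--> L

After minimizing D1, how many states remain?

Reachable states from the start: {A,B,D,E,F,G,H,J,L,M,N}. Unreachable: {C,I,K} — drop them.
P0 = {E,F,G,H,J,M} | {A,B,D,L,N}.
Refine {E,F,G,H,J,M} on symbol a: members go to different blocks, giving {E,H,J} and {F,G,M}.
Refine {E,H,J} on symbol b: members go to different blocks, giving {E,J} and {H}.
Refine {A,B,D,L,N} on symbol a: members go to different blocks, giving {A,B,L} and {D,N}.
Refine {A,B,L} on symbol b: members go to different blocks, giving {A,B} and {L}.
Refine {F,G,M} on symbol b: members go to different blocks, giving {F,M} and {G}.
Stable partition: {E,J} | {A,B} | {F,M} | {H} | {D,N} | {L} | {G} — 7 equivalence classes.

7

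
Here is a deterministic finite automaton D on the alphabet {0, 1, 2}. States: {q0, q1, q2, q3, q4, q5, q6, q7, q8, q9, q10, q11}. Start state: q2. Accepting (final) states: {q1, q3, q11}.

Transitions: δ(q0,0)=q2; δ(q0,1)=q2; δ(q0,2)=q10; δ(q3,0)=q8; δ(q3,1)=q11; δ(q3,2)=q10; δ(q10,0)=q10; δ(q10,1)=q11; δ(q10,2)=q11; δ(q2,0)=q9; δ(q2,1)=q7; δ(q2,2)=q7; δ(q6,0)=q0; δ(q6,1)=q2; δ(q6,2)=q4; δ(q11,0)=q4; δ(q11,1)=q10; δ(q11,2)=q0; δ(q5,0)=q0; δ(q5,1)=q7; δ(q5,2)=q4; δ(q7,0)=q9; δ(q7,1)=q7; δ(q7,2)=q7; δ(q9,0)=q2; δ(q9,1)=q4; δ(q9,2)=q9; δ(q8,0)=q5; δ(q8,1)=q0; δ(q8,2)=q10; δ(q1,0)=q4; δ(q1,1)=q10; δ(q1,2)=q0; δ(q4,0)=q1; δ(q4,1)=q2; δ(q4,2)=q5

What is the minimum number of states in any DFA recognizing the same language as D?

Reachable states from the start: {q0,q1,q2,q4,q5,q7,q9,q10,q11}. Unreachable: {q3,q6,q8} — drop them.
Initial partition by acceptance: {q1,q11} | {q0,q2,q4,q5,q7,q9,q10}.
On input 0, block {q0,q2,q4,q5,q7,q9,q10} splits into {q0,q2,q5,q7,q9,q10} and {q4}.
On input 1, block {q0,q2,q5,q7,q9,q10} splits into {q0,q2,q5,q7} and {q9} and {q10}.
Refine {q0,q2,q5,q7} on symbol 0: members go to different blocks, giving {q0,q5} and {q2,q7}.
On input 0, block {q0,q5} splits into {q0} and {q5}.
No further refinement is possible. Final partition (7 blocks): {q1,q11} | {q0} | {q4} | {q9} | {q10} | {q2,q7} | {q5}.

7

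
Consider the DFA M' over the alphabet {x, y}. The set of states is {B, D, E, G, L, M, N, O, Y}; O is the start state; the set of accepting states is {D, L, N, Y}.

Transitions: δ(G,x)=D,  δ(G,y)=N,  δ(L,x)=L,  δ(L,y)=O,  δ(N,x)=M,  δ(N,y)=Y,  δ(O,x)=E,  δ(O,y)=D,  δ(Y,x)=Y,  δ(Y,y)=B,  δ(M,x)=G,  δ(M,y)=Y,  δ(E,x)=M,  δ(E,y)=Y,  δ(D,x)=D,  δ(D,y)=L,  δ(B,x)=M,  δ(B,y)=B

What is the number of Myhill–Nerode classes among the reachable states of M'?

All states are reachable from the start state.
Start with accepting vs non-accepting: {D,L,N,Y} | {B,E,G,M,O}.
Split {D,L,N,Y} by δ(·,x) → {D,L,Y} and {N}.
On input y, block {D,L,Y} splits into {L,Y} and {D}.
On input x, block {B,E,G,M,O} splits into {B,E,M,O} and {G}.
Refine {B,E,M,O} on symbol x: members go to different blocks, giving {B,E,O} and {M}.
On input x, block {B,E,O} splits into {B,E} and {O}.
On input y, block {L,Y} splits into {L} and {Y}.
Refine {B,E} on symbol y: members go to different blocks, giving {E} and {B}.
The partition is now stable with 9 blocks: {L} | {E} | {N} | {D} | {G} | {M} | {O} | {Y} | {B}.

9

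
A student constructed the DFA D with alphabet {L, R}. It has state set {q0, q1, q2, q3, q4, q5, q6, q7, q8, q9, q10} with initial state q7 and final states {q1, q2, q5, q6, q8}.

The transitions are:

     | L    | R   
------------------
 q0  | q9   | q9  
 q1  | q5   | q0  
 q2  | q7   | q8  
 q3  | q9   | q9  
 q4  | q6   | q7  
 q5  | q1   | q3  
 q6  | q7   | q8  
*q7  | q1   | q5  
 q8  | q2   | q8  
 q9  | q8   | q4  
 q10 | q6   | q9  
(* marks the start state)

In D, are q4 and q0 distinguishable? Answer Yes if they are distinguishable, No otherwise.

Yes

Reachable states from the start: {q0,q1,q2,q3,q4,q5,q6,q7,q8,q9}. Unreachable: {q10} — drop them.
Initial partition by acceptance: {q1,q2,q5,q6,q8} | {q0,q3,q4,q7,q9}.
Split {q1,q2,q5,q6,q8} by δ(·,L) → {q1,q5,q8} and {q2,q6}.
On input L, block {q1,q5,q8} splits into {q1,q5} and {q8}.
Refine {q0,q3,q4,q7,q9} on symbol L: members go to different blocks, giving {q0,q3} and {q4} and {q7} and {q9}.
Stable partition: {q1,q5} | {q0,q3} | {q2,q6} | {q8} | {q4} | {q7} | {q9} — 7 equivalence classes.
q4 and q0 end up in different blocks, so they are distinguishable. For instance, the string 'L' is accepted from only q4.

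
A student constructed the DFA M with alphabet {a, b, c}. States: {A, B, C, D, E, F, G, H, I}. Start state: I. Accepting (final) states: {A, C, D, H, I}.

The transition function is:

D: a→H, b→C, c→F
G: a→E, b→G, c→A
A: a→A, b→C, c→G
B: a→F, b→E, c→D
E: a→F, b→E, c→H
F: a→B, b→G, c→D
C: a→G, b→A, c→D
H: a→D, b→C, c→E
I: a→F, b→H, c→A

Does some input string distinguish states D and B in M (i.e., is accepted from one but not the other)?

All states are reachable from the start state.
P0 = {A,C,D,H,I} | {B,E,F,G}.
On input a, block {A,C,D,H,I} splits into {A,D,H} and {C,I}.
Stable partition: {A,D,H} | {B,E,F,G} | {C,I} — 3 equivalence classes.
D and B end up in different blocks, so they are distinguishable. For instance, the string 'ε' is accepted from only D.

Yes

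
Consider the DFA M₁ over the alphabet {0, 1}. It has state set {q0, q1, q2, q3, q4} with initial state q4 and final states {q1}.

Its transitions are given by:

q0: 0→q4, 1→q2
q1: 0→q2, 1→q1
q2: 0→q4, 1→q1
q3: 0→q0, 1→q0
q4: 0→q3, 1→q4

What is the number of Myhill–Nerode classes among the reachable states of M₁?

Every state is reachable, so we keep all 5.
Initial partition by acceptance: {q1} | {q0,q2,q3,q4}.
On input 1, block {q0,q2,q3,q4} splits into {q0,q3,q4} and {q2}.
Split {q0,q3,q4} by δ(·,1) → {q3,q4} and {q0}.
On input 0, block {q3,q4} splits into {q3} and {q4}.
Stable partition: {q1} | {q3} | {q2} | {q0} | {q4} — 5 equivalence classes.

5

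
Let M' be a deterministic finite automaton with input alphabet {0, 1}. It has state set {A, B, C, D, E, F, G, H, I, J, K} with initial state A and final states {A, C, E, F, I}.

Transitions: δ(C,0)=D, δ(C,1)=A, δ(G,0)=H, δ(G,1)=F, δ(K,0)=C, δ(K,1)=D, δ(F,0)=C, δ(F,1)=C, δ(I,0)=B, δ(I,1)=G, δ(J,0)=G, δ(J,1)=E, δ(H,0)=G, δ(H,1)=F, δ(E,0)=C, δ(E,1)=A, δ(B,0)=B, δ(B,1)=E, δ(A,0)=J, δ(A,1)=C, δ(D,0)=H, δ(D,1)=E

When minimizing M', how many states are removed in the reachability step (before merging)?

BFS from A reaches {A, C, D, E, F, G, H, J}; the 3 state(s) B, I, K are never visited.

3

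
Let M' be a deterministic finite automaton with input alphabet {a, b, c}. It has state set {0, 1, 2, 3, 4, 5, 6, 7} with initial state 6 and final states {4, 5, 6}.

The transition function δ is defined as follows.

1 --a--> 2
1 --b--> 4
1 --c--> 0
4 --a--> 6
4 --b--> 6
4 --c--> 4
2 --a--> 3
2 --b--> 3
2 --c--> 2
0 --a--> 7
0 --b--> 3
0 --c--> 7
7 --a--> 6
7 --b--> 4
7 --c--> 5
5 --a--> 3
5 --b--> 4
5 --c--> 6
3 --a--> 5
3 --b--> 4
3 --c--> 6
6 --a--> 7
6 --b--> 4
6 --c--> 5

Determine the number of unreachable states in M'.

3

BFS from 6 reaches {3, 4, 5, 6, 7}; the 3 state(s) 0, 1, 2 are never visited.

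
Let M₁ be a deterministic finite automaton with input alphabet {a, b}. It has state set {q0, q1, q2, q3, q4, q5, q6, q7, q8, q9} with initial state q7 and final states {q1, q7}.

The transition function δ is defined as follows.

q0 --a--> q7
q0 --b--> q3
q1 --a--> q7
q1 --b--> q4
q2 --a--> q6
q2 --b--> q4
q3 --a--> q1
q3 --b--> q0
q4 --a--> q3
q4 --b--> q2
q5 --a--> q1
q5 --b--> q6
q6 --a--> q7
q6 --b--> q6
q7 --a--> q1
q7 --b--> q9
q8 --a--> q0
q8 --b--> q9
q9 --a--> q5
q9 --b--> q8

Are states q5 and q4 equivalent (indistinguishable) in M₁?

Every state is reachable, so we keep all 10.
Initial partition by acceptance: {q1,q7} | {q0,q2,q3,q4,q5,q6,q8,q9}.
Refine {q0,q2,q3,q4,q5,q6,q8,q9} on symbol a: members go to different blocks, giving {q0,q3,q5,q6} and {q2,q4,q8,q9}.
No further refinement is possible. Final partition (3 blocks): {q1,q7} | {q0,q3,q5,q6} | {q2,q4,q8,q9}.
q5 and q4 end up in different blocks, so they are distinguishable. For instance, the string 'a' is accepted from only q5.

No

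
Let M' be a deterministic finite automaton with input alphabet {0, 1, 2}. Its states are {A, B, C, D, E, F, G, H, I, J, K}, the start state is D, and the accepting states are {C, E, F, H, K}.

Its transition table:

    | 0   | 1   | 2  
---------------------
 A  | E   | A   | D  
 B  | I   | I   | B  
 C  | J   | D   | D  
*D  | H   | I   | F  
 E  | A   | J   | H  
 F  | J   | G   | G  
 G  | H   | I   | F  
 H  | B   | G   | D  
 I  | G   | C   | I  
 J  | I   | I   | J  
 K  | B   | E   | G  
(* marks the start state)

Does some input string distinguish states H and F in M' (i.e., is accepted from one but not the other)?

No

Reachable states from the start: {B,C,D,F,G,H,I,J}. Unreachable: {A,E,K} — drop them.
Start with accepting vs non-accepting: {C,F,H} | {B,D,G,I,J}.
On input 0, block {B,D,G,I,J} splits into {B,I,J} and {D,G}.
Split {B,I,J} by δ(·,0) → {B,J} and {I}.
No further refinement is possible. Final partition (4 blocks): {C,F,H} | {B,J} | {D,G} | {I}.
H and F lie in the same block of the stable partition, so they are equivalent — no string distinguishes them.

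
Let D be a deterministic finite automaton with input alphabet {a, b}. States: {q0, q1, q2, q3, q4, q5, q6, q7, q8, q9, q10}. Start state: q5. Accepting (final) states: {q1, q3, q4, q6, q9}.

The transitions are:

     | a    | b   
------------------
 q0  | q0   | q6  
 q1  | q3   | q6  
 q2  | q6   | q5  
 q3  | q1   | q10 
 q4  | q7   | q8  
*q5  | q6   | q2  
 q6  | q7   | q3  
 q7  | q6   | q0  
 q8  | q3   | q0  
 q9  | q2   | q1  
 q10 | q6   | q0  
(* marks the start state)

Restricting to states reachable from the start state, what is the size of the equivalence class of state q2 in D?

States {q4,q8,q9} cannot be reached from the start state, so discard them.
Start with accepting vs non-accepting: {q1,q3,q6} | {q0,q2,q5,q7,q10}.
Split {q1,q3,q6} by δ(·,a) → {q1,q3} and {q6}.
Refine {q1,q3} on symbol b: members go to different blocks, giving {q1} and {q3}.
Refine {q0,q2,q5,q7,q10} on symbol a: members go to different blocks, giving {q2,q5,q7,q10} and {q0}.
On input b, block {q2,q5,q7,q10} splits into {q2,q5} and {q7,q10}.
No further refinement is possible. Final partition (6 blocks): {q1} | {q2,q5} | {q6} | {q3} | {q0} | {q7,q10}.
The equivalence class containing q2 is {q2,q5}, of size 2.

2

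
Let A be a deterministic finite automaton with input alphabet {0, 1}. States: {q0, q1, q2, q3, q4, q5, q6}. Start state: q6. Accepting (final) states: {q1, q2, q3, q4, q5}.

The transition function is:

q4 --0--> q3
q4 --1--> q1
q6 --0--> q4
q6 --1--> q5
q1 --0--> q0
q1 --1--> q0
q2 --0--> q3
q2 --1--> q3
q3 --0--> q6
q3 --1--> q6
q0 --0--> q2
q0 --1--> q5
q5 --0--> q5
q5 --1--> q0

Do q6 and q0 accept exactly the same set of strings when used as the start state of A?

Yes

Initial partition by acceptance: {q1,q2,q3,q4,q5} | {q0,q6}.
On input 0, block {q1,q2,q3,q4,q5} splits into {q2,q4,q5} and {q1,q3}.
On input 0, block {q2,q4,q5} splits into {q2,q4} and {q5}.
No further refinement is possible. Final partition (4 blocks): {q2,q4} | {q0,q6} | {q1,q3} | {q5}.
q6 and q0 lie in the same block of the stable partition, so they are equivalent — no string distinguishes them.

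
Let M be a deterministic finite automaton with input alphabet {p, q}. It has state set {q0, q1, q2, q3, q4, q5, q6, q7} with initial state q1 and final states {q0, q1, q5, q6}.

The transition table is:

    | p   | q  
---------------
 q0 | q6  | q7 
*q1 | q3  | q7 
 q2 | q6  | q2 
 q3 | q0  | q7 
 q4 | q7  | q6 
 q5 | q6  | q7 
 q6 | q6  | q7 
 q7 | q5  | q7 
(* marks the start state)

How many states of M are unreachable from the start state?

2

No path from q1 leads to q2, q4; the other 6 states are all reachable.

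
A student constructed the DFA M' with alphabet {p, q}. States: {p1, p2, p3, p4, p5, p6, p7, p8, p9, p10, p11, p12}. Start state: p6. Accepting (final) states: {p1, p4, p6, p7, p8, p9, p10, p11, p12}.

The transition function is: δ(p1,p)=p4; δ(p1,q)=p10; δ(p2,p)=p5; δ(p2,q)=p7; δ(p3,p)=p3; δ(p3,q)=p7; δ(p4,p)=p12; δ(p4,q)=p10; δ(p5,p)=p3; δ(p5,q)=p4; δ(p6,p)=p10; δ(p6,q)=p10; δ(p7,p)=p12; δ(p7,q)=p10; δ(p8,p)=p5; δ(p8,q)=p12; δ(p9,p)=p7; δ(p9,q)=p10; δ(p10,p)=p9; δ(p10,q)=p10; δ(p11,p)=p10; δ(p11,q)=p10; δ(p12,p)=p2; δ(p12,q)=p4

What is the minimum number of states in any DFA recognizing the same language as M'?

6

First remove the unreachable states {p1,p8,p11}; 9 states remain.
P0 = {p4,p6,p7,p9,p10,p12} | {p2,p3,p5}.
Refine {p4,p6,p7,p9,p10,p12} on symbol p: members go to different blocks, giving {p4,p6,p7,p9,p10} and {p12}.
Refine {p4,p6,p7,p9,p10} on symbol p: members go to different blocks, giving {p6,p9,p10} and {p4,p7}.
On input p, block {p6,p9,p10} splits into {p6,p10} and {p9}.
Refine {p6,p10} on symbol p: members go to different blocks, giving {p6} and {p10}.
The partition is now stable with 6 blocks: {p6} | {p2,p3,p5} | {p12} | {p4,p7} | {p9} | {p10}.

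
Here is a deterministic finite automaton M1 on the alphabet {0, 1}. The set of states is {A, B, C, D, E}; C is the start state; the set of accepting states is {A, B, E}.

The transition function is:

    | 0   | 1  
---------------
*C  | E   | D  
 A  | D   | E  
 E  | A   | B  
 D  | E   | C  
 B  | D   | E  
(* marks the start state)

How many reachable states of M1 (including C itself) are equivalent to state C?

2

Every state is reachable, so we keep all 5.
Initial partition by acceptance: {A,B,E} | {C,D}.
Split {A,B,E} by δ(·,0) → {A,B} and {E}.
The partition is now stable with 3 blocks: {A,B} | {C,D} | {E}.
State C belongs to the block {C,D}, which has 2 states.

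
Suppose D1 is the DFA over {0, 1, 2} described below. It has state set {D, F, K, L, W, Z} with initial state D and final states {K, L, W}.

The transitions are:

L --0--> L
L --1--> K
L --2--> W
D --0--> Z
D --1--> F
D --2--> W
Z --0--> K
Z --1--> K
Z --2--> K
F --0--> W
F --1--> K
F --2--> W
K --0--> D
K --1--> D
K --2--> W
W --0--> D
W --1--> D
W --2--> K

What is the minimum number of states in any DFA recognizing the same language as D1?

3

First remove the unreachable states {L}; 5 states remain.
P0 = {K,W} | {D,F,Z}.
Refine {D,F,Z} on symbol 0: members go to different blocks, giving {F,Z} and {D}.
Stable partition: {K,W} | {F,Z} | {D} — 3 equivalence classes.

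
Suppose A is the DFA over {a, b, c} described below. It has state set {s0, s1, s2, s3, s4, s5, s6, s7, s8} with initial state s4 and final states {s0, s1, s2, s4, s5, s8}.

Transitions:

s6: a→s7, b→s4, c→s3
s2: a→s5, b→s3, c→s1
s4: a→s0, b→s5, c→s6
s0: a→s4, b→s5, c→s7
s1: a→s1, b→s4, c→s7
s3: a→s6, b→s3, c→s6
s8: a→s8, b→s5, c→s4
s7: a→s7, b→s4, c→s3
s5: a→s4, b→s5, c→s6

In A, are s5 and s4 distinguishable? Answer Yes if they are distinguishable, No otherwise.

First remove the unreachable states {s1,s2,s8}; 6 states remain.
Initial partition by acceptance: {s0,s4,s5} | {s3,s6,s7}.
Refine {s3,s6,s7} on symbol b: members go to different blocks, giving {s6,s7} and {s3}.
No further refinement is possible. Final partition (3 blocks): {s0,s4,s5} | {s6,s7} | {s3}.
s5 and s4 lie in the same block of the stable partition, so they are equivalent — no string distinguishes them.

No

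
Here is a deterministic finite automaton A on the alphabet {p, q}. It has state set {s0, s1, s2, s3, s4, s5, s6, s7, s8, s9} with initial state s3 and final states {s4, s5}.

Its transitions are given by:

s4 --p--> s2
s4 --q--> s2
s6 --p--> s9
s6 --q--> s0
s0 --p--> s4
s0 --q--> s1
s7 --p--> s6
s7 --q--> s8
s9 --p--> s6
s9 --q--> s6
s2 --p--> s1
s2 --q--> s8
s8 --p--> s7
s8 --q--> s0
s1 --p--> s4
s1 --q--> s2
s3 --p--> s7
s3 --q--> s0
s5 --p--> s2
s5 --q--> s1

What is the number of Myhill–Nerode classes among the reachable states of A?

States {s5} cannot be reached from the start state, so discard them.
Initial partition by acceptance: {s4} | {s0,s1,s2,s3,s6,s7,s8,s9}.
Split {s0,s1,s2,s3,s6,s7,s8,s9} by δ(·,p) → {s2,s3,s6,s7,s8,s9} and {s0,s1}.
On input p, block {s2,s3,s6,s7,s8,s9} splits into {s3,s6,s7,s8,s9} and {s2}.
On input q, block {s3,s6,s7,s8,s9} splits into {s3,s6,s8} and {s7,s9}.
On input q, block {s0,s1} splits into {s0} and {s1}.
No further refinement is possible. Final partition (6 blocks): {s4} | {s3,s6,s8} | {s0} | {s2} | {s7,s9} | {s1}.

6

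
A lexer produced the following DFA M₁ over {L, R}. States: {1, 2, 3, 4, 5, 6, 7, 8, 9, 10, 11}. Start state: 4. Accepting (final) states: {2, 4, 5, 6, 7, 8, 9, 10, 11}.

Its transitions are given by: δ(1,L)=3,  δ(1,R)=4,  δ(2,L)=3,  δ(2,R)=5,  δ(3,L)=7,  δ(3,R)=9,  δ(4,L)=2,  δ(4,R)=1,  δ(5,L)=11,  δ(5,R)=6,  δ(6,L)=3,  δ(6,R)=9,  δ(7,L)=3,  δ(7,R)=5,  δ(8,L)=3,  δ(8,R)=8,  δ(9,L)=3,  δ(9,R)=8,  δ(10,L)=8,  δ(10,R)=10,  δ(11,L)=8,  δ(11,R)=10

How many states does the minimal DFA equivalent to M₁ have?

All states are reachable from the start state.
Start with accepting vs non-accepting: {2,4,5,6,7,8,9,10,11} | {1,3}.
Split {2,4,5,6,7,8,9,10,11} by δ(·,L) → {2,6,7,8,9} and {4,5,10,11}.
Split {2,6,7,8,9} by δ(·,R) → {6,8,9} and {2,7}.
On input L, block {1,3} splits into {1} and {3}.
Split {4,5,10,11} by δ(·,L) → {10,11} and {4} and {5}.
Stable partition: {6,8,9} | {1} | {10,11} | {2,7} | {3} | {4} | {5} — 7 equivalence classes.

7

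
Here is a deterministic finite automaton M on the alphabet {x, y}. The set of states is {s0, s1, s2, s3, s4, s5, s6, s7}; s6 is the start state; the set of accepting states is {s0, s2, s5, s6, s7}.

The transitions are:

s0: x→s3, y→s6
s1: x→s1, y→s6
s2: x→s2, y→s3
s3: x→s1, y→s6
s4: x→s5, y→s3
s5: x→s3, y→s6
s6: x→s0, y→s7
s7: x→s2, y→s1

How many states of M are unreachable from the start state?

BFS from s6 reaches {s0, s1, s2, s3, s6, s7}; the 2 state(s) s4, s5 are never visited.

2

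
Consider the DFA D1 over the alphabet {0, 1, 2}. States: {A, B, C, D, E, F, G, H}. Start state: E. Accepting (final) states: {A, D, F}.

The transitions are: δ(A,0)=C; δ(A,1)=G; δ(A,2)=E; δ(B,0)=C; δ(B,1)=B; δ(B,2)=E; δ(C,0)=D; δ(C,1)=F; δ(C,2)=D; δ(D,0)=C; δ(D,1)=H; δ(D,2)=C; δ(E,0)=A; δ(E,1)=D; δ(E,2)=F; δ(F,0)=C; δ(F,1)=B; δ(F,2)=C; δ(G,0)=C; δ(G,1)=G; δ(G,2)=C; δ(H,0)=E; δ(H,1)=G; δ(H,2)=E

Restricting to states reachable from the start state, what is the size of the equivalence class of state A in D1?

3

Initial partition by acceptance: {A,D,F} | {B,C,E,G,H}.
On input 0, block {B,C,E,G,H} splits into {B,G,H} and {C,E}.
No further refinement is possible. Final partition (3 blocks): {A,D,F} | {B,G,H} | {C,E}.
The equivalence class containing A is {A,D,F}, of size 3.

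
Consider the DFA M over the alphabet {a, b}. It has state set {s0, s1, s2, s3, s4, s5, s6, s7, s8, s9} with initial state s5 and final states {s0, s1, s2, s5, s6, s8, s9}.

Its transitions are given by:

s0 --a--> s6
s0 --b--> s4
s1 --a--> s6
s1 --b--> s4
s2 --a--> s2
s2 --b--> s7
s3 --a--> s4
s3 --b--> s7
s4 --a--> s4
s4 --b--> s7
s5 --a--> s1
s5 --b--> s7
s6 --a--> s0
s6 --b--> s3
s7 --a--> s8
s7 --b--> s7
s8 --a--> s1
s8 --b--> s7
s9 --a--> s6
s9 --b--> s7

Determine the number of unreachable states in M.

2

No path from s5 leads to s2, s9; the other 8 states are all reachable.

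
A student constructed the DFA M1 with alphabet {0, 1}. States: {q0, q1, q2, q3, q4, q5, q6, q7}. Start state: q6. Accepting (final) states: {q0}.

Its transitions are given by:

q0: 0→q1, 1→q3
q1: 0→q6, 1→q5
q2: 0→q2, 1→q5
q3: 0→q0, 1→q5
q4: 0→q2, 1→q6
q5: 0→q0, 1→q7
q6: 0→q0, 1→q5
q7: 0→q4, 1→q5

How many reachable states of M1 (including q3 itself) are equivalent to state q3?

P0 = {q0} | {q1,q2,q3,q4,q5,q6,q7}.
Split {q1,q2,q3,q4,q5,q6,q7} by δ(·,0) → {q1,q2,q4,q7} and {q3,q5,q6}.
Split {q1,q2,q4,q7} by δ(·,0) → {q2,q4,q7} and {q1}.
Split {q3,q5,q6} by δ(·,1) → {q3,q6} and {q5}.
Split {q2,q4,q7} by δ(·,1) → {q2,q7} and {q4}.
On input 0, block {q2,q7} splits into {q2} and {q7}.
No further refinement is possible. Final partition (7 blocks): {q0} | {q2} | {q3,q6} | {q1} | {q5} | {q4} | {q7}.
State q3 belongs to the block {q3,q6}, which has 2 states.

2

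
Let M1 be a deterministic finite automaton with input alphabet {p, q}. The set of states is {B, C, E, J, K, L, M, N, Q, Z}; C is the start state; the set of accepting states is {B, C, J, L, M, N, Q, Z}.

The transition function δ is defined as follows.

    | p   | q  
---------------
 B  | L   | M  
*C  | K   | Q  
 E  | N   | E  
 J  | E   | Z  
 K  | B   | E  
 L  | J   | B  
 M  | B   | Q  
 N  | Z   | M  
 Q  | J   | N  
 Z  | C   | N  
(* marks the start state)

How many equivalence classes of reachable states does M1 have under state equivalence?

Initial partition by acceptance: {B,C,J,L,M,N,Q,Z} | {E,K}.
Refine {B,C,J,L,M,N,Q,Z} on symbol p: members go to different blocks, giving {B,L,M,N,Q,Z} and {C,J}.
Refine {B,L,M,N,Q,Z} on symbol p: members go to different blocks, giving {L,Q,Z} and {B,M,N}.
On input p, block {B,M,N} splits into {B,N} and {M}.
Stable partition: {L,Q,Z} | {E,K} | {C,J} | {B,N} | {M} — 5 equivalence classes.

5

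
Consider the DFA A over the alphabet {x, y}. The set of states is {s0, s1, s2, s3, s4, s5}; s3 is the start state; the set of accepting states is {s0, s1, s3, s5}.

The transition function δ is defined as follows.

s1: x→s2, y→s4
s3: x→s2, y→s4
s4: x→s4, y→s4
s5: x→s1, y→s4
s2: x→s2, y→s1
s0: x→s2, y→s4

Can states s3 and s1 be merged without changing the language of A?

Yes

Reachable states from the start: {s1,s2,s3,s4}. Unreachable: {s0,s5} — drop them.
Initial partition by acceptance: {s1,s3} | {s2,s4}.
Split {s2,s4} by δ(·,y) → {s2} and {s4}.
No further refinement is possible. Final partition (3 blocks): {s1,s3} | {s2} | {s4}.
s3 and s1 lie in the same block of the stable partition, so they are equivalent — no string distinguishes them.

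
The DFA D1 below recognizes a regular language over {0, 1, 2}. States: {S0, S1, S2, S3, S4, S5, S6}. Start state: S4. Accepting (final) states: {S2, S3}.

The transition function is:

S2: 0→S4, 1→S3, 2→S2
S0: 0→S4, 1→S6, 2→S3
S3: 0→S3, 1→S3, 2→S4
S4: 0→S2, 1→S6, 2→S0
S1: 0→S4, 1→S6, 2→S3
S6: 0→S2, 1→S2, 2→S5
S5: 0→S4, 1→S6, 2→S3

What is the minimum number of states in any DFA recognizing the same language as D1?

States {S1} cannot be reached from the start state, so discard them.
Initial partition by acceptance: {S2,S3} | {S0,S4,S5,S6}.
On input 0, block {S2,S3} splits into {S2} and {S3}.
Split {S0,S4,S5,S6} by δ(·,0) → {S0,S5} and {S4,S6}.
Split {S4,S6} by δ(·,1) → {S4} and {S6}.
The partition is now stable with 5 blocks: {S2} | {S0,S5} | {S3} | {S4} | {S6}.

5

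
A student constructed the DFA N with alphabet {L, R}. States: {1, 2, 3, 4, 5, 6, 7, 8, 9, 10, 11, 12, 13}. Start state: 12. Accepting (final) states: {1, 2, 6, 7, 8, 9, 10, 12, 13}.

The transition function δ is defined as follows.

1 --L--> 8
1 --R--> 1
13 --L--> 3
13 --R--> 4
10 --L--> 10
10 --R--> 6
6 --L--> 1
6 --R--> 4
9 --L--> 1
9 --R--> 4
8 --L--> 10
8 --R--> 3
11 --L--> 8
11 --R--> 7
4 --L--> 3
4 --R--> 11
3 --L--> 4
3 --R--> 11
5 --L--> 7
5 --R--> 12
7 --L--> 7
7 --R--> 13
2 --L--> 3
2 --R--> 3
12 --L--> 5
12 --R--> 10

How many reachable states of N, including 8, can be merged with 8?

1

States {2,9} cannot be reached from the start state, so discard them.
Initial partition by acceptance: {1,6,7,8,10,12,13} | {3,4,5,11}.
On input L, block {1,6,7,8,10,12,13} splits into {1,6,7,8,10} and {12,13}.
On input R, block {1,6,7,8,10} splits into {1,10} and {6,8} and {7}.
Split {1,10} by δ(·,L) → {1} and {10}.
Split {3,4,5,11} by δ(·,L) → {3,4} and {5} and {11}.
Split {12,13} by δ(·,L) → {12} and {13}.
Split {6,8} by δ(·,L) → {6} and {8}.
No further refinement is possible. Final partition (10 blocks): {1} | {3,4} | {12} | {6} | {7} | {10} | {5} | {11} | {13} | {8}.
State 8 belongs to the block {8}, which has 1 states.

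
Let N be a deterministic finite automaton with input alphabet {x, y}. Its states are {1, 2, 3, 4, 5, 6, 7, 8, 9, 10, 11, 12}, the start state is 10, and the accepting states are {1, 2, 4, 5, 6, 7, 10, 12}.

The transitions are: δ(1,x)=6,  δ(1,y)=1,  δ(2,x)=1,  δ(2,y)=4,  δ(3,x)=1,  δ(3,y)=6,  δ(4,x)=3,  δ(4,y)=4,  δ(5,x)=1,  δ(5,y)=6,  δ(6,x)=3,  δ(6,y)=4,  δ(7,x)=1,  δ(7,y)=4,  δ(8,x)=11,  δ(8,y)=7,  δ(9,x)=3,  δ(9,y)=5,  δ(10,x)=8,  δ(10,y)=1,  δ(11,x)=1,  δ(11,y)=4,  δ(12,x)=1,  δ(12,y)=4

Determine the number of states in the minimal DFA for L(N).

States {2,5,9,12} cannot be reached from the start state, so discard them.
Start with accepting vs non-accepting: {1,4,6,7,10} | {3,8,11}.
On input x, block {1,4,6,7,10} splits into {4,6,10} and {1,7}.
Split {4,6,10} by δ(·,y) → {4,6} and {10}.
Refine {3,8,11} on symbol x: members go to different blocks, giving {3,11} and {8}.
Split {1,7} by δ(·,x) → {1} and {7}.
The partition is now stable with 6 blocks: {4,6} | {3,11} | {1} | {10} | {8} | {7}.

6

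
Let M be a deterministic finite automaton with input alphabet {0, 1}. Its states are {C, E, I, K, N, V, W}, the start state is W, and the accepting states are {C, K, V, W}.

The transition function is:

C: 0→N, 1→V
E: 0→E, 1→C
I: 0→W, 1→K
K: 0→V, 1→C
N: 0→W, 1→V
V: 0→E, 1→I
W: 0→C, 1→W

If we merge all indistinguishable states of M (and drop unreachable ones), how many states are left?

P0 = {C,K,V,W} | {E,I,N}.
On input 0, block {C,K,V,W} splits into {C,V} and {K,W}.
Split {C,V} by δ(·,1) → {C} and {V}.
Split {E,I,N} by δ(·,0) → {I,N} and {E}.
On input 1, block {I,N} splits into {N} and {I}.
Split {K,W} by δ(·,0) → {K} and {W}.
The partition is now stable with 7 blocks: {C} | {N} | {K} | {V} | {E} | {I} | {W}.

7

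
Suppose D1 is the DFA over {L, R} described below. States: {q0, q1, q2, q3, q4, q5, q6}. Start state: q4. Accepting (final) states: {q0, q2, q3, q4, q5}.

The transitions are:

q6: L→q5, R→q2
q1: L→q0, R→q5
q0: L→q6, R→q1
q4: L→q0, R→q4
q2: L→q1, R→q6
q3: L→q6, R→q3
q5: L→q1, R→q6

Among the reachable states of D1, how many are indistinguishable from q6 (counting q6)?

2

Reachable states from the start: {q0,q1,q2,q4,q5,q6}. Unreachable: {q3} — drop them.
Start with accepting vs non-accepting: {q0,q2,q4,q5} | {q1,q6}.
On input L, block {q0,q2,q4,q5} splits into {q0,q2,q5} and {q4}.
The partition is now stable with 3 blocks: {q0,q2,q5} | {q1,q6} | {q4}.
The equivalence class containing q6 is {q1,q6}, of size 2.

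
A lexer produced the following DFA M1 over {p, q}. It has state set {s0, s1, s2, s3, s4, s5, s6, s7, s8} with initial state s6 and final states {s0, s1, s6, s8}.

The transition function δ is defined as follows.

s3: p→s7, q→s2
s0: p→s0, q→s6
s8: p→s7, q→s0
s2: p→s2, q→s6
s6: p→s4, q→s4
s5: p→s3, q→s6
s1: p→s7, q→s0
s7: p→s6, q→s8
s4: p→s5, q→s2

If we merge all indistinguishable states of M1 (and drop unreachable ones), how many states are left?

8

Reachable states from the start: {s0,s2,s3,s4,s5,s6,s7,s8}. Unreachable: {s1} — drop them.
Initial partition by acceptance: {s0,s6,s8} | {s2,s3,s4,s5,s7}.
Split {s0,s6,s8} by δ(·,p) → {s6,s8} and {s0}.
Split {s6,s8} by δ(·,q) → {s6} and {s8}.
Refine {s2,s3,s4,s5,s7} on symbol p: members go to different blocks, giving {s2,s3,s4,s5} and {s7}.
Split {s2,s3,s4,s5} by δ(·,p) → {s2,s4,s5} and {s3}.
Refine {s2,s4,s5} on symbol p: members go to different blocks, giving {s2,s4} and {s5}.
Refine {s2,s4} on symbol p: members go to different blocks, giving {s2} and {s4}.
No further refinement is possible. Final partition (8 blocks): {s6} | {s2} | {s0} | {s8} | {s7} | {s3} | {s5} | {s4}.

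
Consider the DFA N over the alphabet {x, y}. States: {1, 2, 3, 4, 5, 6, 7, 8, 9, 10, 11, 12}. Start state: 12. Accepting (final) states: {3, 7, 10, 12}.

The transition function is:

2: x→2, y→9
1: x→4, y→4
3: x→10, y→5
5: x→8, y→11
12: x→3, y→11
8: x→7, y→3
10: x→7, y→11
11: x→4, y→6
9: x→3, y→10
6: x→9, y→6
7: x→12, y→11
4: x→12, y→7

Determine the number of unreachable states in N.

2

BFS from 12 reaches {3, 4, 5, 6, 7, 8, 9, 10, 11, 12}; the 2 state(s) 1, 2 are never visited.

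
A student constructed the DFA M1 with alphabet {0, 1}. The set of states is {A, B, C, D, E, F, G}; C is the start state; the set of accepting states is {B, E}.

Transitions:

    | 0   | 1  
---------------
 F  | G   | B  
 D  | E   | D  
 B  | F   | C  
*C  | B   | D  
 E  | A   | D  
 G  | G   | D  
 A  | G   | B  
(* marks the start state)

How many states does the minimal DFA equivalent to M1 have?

All states are reachable from the start state.
P0 = {B,E} | {A,C,D,F,G}.
On input 0, block {A,C,D,F,G} splits into {A,F,G} and {C,D}.
On input 1, block {A,F,G} splits into {A,F} and {G}.
Stable partition: {B,E} | {A,F} | {C,D} | {G} — 4 equivalence classes.

4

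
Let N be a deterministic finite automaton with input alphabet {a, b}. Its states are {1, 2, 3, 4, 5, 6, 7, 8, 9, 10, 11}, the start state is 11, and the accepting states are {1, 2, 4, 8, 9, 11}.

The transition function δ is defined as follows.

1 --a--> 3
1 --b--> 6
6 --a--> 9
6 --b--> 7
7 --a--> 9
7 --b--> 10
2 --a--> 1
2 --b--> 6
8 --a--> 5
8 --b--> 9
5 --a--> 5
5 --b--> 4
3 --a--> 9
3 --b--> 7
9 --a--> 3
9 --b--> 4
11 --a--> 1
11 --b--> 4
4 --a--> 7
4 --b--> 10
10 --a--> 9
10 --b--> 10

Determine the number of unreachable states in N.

BFS from 11 reaches {1, 3, 4, 6, 7, 9, 10, 11}; the 3 state(s) 2, 5, 8 are never visited.

3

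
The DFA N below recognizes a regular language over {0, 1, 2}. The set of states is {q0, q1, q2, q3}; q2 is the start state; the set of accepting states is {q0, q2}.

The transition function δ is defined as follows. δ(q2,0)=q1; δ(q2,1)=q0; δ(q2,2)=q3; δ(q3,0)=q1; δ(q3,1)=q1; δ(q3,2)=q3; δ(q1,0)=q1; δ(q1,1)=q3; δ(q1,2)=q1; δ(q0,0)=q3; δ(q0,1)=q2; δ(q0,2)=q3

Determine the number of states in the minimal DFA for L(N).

P0 = {q0,q2} | {q1,q3}.
The partition is now stable with 2 blocks: {q0,q2} | {q1,q3}.

2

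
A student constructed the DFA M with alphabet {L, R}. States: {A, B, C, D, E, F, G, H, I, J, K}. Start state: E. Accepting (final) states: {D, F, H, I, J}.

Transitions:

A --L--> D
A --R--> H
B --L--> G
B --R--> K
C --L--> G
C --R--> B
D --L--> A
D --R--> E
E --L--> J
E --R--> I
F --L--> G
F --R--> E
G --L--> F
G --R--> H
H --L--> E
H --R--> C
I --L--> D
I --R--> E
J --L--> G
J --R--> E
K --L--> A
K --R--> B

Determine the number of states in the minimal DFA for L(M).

Every state is reachable, so we keep all 11.
P0 = {D,F,H,I,J} | {A,B,C,E,G,K}.
Refine {D,F,H,I,J} on symbol L: members go to different blocks, giving {D,F,H,J} and {I}.
On input L, block {A,B,C,E,G,K} splits into {A,E,G} and {B,C,K}.
Split {D,F,H,J} by δ(·,R) → {D,F,J} and {H}.
On input R, block {A,E,G} splits into {A,G} and {E}.
Stable partition: {D,F,J} | {A,G} | {I} | {B,C,K} | {H} | {E} — 6 equivalence classes.

6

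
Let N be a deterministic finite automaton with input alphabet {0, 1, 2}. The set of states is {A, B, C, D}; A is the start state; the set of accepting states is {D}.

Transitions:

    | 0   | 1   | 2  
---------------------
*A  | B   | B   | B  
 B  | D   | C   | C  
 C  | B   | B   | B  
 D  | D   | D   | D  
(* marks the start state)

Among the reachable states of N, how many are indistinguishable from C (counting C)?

Initial partition by acceptance: {D} | {A,B,C}.
On input 0, block {A,B,C} splits into {A,C} and {B}.
Stable partition: {D} | {A,C} | {B} — 3 equivalence classes.
The equivalence class containing C is {A,C}, of size 2.

2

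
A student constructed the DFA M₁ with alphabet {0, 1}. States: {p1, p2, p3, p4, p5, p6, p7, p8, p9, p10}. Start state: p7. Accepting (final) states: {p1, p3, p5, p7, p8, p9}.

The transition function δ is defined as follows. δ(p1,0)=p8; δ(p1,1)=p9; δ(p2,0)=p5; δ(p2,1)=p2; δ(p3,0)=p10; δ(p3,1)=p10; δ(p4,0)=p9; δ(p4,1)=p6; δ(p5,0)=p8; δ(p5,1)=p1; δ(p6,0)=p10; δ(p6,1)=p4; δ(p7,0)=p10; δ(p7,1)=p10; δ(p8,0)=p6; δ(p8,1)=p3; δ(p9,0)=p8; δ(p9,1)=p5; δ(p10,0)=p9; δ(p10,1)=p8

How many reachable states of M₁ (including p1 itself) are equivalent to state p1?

First remove the unreachable states {p2}; 9 states remain.
P0 = {p1,p3,p5,p7,p8,p9} | {p4,p6,p10}.
On input 0, block {p1,p3,p5,p7,p8,p9} splits into {p1,p5,p9} and {p3,p7,p8}.
Split {p4,p6,p10} by δ(·,0) → {p4,p10} and {p6}.
On input 1, block {p4,p10} splits into {p4} and {p10}.
Split {p3,p7,p8} by δ(·,0) → {p3,p7} and {p8}.
Stable partition: {p1,p5,p9} | {p4} | {p3,p7} | {p6} | {p10} | {p8} — 6 equivalence classes.
The equivalence class containing p1 is {p1,p5,p9}, of size 3.

3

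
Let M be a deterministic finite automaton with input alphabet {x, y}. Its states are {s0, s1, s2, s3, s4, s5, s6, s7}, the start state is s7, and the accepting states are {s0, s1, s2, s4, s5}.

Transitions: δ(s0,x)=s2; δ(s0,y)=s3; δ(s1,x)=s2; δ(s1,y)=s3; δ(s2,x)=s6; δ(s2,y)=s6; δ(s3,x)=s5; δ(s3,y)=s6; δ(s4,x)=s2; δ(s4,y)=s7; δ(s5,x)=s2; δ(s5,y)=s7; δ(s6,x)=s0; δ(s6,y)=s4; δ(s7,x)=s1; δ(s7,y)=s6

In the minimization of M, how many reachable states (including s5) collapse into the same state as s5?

4

Every state is reachable, so we keep all 8.
Start with accepting vs non-accepting: {s0,s1,s2,s4,s5} | {s3,s6,s7}.
Refine {s0,s1,s2,s4,s5} on symbol x: members go to different blocks, giving {s0,s1,s4,s5} and {s2}.
Split {s3,s6,s7} by δ(·,y) → {s3,s7} and {s6}.
Stable partition: {s0,s1,s4,s5} | {s3,s7} | {s2} | {s6} — 4 equivalence classes.
State s5 belongs to the block {s0,s1,s4,s5}, which has 4 states.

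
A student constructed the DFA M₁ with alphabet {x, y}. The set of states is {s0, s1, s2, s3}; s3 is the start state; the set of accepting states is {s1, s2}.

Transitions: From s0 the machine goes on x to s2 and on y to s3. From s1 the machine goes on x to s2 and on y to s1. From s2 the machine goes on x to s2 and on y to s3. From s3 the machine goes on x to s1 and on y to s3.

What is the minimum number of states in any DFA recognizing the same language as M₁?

States {s0} cannot be reached from the start state, so discard them.
Start with accepting vs non-accepting: {s1,s2} | {s3}.
On input y, block {s1,s2} splits into {s1} and {s2}.
Stable partition: {s1} | {s3} | {s2} — 3 equivalence classes.

3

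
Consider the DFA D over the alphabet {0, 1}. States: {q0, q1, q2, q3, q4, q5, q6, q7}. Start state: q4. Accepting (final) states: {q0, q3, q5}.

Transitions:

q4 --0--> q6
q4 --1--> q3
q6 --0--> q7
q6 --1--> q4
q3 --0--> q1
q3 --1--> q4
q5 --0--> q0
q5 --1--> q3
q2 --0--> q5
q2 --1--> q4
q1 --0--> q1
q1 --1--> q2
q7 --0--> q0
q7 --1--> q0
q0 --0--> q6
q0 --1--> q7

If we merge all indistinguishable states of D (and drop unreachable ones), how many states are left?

8

Every state is reachable, so we keep all 8.
Start with accepting vs non-accepting: {q0,q3,q5} | {q1,q2,q4,q6,q7}.
Refine {q0,q3,q5} on symbol 0: members go to different blocks, giving {q0,q3} and {q5}.
Refine {q1,q2,q4,q6,q7} on symbol 0: members go to different blocks, giving {q1,q4,q6} and {q2} and {q7}.
On input 1, block {q0,q3} splits into {q0} and {q3}.
Split {q1,q4,q6} by δ(·,0) → {q1,q4} and {q6}.
Split {q1,q4} by δ(·,0) → {q1} and {q4}.
Stable partition: {q0} | {q1} | {q5} | {q2} | {q7} | {q3} | {q6} | {q4} — 8 equivalence classes.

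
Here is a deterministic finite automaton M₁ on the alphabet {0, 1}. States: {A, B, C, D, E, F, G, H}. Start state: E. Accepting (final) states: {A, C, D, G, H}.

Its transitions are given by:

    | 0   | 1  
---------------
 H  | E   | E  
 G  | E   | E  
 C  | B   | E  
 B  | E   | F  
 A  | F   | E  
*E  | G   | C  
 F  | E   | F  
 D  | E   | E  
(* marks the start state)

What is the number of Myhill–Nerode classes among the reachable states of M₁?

States {A,D,H} cannot be reached from the start state, so discard them.
Start with accepting vs non-accepting: {C,G} | {B,E,F}.
Split {B,E,F} by δ(·,0) → {B,F} and {E}.
Split {C,G} by δ(·,0) → {C} and {G}.
Stable partition: {C} | {B,F} | {E} | {G} — 4 equivalence classes.

4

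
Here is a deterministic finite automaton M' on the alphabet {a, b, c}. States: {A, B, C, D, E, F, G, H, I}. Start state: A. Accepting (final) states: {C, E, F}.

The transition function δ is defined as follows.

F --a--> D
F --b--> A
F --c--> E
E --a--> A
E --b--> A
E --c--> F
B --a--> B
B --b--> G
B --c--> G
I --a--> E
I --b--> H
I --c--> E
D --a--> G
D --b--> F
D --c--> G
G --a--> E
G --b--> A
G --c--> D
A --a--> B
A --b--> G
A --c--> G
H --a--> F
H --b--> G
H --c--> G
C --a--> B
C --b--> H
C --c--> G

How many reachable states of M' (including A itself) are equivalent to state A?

States {C,H,I} cannot be reached from the start state, so discard them.
Start with accepting vs non-accepting: {E,F} | {A,B,D,G}.
On input a, block {A,B,D,G} splits into {A,B,D} and {G}.
On input a, block {A,B,D} splits into {A,B} and {D}.
Refine {E,F} on symbol a: members go to different blocks, giving {E} and {F}.
The partition is now stable with 5 blocks: {E} | {A,B} | {G} | {D} | {F}.
State A belongs to the block {A,B}, which has 2 states.

2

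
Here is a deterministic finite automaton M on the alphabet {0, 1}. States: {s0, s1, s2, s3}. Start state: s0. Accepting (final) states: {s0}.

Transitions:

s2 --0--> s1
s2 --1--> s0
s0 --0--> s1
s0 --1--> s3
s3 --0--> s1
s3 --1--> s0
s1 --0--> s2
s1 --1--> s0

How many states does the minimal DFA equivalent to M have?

P0 = {s0} | {s1,s2,s3}.
The partition is now stable with 2 blocks: {s0} | {s1,s2,s3}.

2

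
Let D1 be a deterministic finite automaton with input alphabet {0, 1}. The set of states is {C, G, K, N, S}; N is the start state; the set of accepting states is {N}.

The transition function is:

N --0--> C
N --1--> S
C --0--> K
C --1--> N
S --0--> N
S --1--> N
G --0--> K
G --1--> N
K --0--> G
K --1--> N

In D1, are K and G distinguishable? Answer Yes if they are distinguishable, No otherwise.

No

Start with accepting vs non-accepting: {N} | {C,G,K,S}.
Refine {C,G,K,S} on symbol 0: members go to different blocks, giving {C,G,K} and {S}.
No further refinement is possible. Final partition (3 blocks): {N} | {C,G,K} | {S}.
K and G lie in the same block of the stable partition, so they are equivalent — no string distinguishes them.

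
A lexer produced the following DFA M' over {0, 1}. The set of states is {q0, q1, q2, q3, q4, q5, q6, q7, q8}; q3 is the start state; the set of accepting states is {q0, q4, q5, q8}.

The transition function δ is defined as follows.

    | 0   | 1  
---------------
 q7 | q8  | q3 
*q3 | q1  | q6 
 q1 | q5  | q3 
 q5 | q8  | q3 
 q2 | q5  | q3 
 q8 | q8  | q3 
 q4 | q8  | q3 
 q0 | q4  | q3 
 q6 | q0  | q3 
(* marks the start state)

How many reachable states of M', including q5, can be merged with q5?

First remove the unreachable states {q2,q7}; 7 states remain.
P0 = {q0,q4,q5,q8} | {q1,q3,q6}.
On input 0, block {q1,q3,q6} splits into {q1,q6} and {q3}.
No further refinement is possible. Final partition (3 blocks): {q0,q4,q5,q8} | {q1,q6} | {q3}.
The equivalence class containing q5 is {q0,q4,q5,q8}, of size 4.

4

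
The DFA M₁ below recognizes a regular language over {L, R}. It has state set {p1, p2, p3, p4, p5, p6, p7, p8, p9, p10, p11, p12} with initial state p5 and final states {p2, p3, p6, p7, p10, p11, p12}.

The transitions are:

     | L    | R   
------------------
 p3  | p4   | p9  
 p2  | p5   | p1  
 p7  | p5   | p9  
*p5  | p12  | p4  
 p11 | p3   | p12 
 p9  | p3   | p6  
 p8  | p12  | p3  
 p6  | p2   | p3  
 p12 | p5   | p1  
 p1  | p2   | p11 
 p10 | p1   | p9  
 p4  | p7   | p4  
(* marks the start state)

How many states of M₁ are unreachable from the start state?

2

No path from p5 leads to p8, p10; the other 10 states are all reachable.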